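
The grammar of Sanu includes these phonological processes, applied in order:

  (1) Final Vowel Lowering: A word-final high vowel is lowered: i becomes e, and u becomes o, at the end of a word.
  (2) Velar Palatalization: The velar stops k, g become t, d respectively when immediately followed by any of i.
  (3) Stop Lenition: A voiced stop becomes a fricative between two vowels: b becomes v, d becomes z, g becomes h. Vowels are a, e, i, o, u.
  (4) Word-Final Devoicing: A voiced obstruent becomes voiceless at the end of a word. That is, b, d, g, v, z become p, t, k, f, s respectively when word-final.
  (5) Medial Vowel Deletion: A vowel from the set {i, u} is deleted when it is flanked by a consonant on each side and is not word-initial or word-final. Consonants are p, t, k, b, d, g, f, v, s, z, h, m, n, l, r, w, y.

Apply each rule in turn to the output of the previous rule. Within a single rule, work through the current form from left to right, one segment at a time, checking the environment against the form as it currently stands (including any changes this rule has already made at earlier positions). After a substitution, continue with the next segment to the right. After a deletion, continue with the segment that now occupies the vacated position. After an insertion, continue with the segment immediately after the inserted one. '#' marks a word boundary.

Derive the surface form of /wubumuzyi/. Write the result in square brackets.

(1) Final Vowel Lowering: [wubumuzyi] → [wubumuzye]
(2) Velar Palatalization: no change — [wubumuzye]
(3) Stop Lenition: [wubumuzye] → [wuvumuzye]
(4) Word-Final Devoicing: no change — [wuvumuzye]
(5) Medial Vowel Deletion: [wuvumuzye] → [wvmzye]

[wvmzye]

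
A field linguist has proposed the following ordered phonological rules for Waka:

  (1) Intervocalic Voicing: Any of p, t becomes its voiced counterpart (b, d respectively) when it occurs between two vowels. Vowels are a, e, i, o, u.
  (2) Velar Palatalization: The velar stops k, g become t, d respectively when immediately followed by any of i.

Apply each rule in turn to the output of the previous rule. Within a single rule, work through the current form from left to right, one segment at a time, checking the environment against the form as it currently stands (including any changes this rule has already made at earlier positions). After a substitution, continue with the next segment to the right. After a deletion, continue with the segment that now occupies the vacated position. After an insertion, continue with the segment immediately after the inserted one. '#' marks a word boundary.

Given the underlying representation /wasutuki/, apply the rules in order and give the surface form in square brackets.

(1) Intervocalic Voicing: [wasutuki] → [wasuduki]
(2) Velar Palatalization: [wasuduki] → [wasuduti]

[wasuduti]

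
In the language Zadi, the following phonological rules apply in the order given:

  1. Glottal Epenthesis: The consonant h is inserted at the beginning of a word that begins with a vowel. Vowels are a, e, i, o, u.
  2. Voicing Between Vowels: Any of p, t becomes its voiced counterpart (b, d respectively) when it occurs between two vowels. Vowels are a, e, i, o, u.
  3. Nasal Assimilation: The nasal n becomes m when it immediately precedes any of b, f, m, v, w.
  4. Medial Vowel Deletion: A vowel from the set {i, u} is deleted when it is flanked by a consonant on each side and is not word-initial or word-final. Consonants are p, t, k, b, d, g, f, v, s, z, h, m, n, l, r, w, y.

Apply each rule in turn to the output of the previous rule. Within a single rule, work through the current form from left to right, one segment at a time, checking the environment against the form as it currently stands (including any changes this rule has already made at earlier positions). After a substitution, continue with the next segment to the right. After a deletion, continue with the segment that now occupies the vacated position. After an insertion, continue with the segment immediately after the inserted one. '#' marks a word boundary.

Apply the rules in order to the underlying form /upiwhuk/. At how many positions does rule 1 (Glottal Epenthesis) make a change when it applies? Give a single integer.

1 Glottal Epenthesis: [upiwhuk] → [hupiwhuk]
2 Voicing Between Vowels: [hupiwhuk] → [hubiwhuk]
3 Nasal Assimilation: no change — [hubiwhuk]
4 Medial Vowel Deletion: [hubiwhuk] → [hbwhk]
Rule 1 changed 1 position(s).

1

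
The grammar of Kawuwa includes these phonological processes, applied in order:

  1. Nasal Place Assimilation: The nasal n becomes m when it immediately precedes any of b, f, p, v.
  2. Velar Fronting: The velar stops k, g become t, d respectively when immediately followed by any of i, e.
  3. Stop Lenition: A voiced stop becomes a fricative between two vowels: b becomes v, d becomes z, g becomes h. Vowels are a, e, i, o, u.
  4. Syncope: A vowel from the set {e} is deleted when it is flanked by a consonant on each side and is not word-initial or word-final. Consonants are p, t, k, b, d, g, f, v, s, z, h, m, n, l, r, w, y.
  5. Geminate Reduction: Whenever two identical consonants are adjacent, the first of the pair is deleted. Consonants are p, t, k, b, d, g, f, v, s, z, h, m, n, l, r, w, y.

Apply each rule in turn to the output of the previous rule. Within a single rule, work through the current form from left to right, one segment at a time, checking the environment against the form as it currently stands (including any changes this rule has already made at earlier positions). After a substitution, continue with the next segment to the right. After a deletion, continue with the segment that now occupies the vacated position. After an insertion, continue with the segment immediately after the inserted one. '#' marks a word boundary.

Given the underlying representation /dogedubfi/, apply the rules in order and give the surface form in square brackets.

1 Nasal Place Assimilation: no change — [dogedubfi]
2 Velar Fronting: [dogedubfi] → [dodedubfi]
3 Stop Lenition: [dodedubfi] → [dozezubfi]
4 Syncope: [dozezubfi] → [dozzubfi]
5 Geminate Reduction: [dozzubfi] → [dozubfi]

[dozubfi]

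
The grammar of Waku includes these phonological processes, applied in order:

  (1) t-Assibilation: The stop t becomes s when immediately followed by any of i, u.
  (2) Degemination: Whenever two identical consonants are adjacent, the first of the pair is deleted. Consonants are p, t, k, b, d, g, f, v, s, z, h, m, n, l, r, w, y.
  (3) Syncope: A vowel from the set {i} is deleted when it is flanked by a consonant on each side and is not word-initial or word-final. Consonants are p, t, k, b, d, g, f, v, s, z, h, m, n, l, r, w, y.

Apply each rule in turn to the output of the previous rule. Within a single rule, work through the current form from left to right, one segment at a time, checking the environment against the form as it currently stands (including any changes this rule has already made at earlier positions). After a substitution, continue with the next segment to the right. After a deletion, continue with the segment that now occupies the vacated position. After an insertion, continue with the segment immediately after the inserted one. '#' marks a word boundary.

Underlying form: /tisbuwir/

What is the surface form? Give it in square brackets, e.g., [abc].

[ssbuwr]

(1) t-Assibilation: [tisbuwir] → [sisbuwir]
(2) Degemination: no change — [sisbuwir]
(3) Syncope: [sisbuwir] → [ssbuwr]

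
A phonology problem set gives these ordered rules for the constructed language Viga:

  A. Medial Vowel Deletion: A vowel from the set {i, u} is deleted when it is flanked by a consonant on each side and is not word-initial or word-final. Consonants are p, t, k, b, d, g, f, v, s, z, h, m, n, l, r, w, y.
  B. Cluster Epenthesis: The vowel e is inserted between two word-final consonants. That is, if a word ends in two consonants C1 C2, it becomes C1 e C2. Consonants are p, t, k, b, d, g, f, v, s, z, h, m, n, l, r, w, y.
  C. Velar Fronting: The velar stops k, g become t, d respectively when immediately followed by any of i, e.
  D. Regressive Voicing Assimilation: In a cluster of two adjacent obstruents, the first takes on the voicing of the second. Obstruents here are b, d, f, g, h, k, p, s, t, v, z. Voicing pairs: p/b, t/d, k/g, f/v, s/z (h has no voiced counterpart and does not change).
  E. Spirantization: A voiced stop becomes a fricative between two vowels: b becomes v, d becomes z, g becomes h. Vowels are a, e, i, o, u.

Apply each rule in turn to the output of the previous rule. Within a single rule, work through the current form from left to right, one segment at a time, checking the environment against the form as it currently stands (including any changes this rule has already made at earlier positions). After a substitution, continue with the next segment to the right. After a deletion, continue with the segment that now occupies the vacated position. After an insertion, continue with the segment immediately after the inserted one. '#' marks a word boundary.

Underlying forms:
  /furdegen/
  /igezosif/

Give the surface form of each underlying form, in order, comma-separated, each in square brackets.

[frdezen], [izezosef]

/furdegen/:
  A Medial Vowel Deletion: [furdegen] → [frdegen]
  B Cluster Epenthesis: no change — [frdegen]
  C Velar Fronting: [frdegen] → [frdeden]
  D Regressive Voicing Assimilation: no change — [frdeden]
  E Spirantization: [frdeden] → [frdezen]
/igezosif/:
  A Medial Vowel Deletion: [igezosif] → [igezosf]
  B Cluster Epenthesis: [igezosf] → [igezosef]
  C Velar Fronting: [igezosef] → [idezosef]
  D Regressive Voicing Assimilation: no change — [idezosef]
  E Spirantization: [idezosef] → [izezosef]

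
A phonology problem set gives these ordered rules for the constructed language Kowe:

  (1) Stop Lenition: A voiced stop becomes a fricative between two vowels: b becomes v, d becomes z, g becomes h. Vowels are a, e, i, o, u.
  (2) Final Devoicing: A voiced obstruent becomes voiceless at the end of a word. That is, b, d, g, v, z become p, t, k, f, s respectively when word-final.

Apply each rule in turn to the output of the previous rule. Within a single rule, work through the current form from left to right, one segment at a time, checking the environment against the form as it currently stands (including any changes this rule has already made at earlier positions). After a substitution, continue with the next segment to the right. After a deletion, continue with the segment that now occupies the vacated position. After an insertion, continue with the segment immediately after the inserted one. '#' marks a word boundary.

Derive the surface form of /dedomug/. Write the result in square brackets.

(1) Stop Lenition: [dedomug] → [dezomug]
(2) Final Devoicing: [dezomug] → [dezomuk]

[dezomuk]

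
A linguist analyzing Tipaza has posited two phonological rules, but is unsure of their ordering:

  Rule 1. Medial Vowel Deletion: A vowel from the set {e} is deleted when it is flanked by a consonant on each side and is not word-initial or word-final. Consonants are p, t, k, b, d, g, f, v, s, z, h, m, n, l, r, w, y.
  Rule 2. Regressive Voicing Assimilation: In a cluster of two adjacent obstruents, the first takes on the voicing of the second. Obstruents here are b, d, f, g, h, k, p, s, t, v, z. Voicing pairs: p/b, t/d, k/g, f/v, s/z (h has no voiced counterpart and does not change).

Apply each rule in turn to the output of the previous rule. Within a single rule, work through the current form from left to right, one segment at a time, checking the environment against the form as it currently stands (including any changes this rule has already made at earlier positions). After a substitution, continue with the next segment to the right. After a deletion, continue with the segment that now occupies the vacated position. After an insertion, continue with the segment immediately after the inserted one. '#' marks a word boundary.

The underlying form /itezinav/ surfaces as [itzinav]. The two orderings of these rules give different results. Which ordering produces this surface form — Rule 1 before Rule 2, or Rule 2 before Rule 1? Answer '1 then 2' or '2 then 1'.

2 then 1

Order 1 then 2:
  1 Medial Vowel Deletion: [itezinav] → [itzinav]
  2 Regressive Voicing Assimilation: [itzinav] → [idzinav]
  result: [idzinav]
Order 2 then 1:
  2 Regressive Voicing Assimilation: no change — [itezinav]
  1 Medial Vowel Deletion: [itezinav] → [itzinav]
  result: [itzinav]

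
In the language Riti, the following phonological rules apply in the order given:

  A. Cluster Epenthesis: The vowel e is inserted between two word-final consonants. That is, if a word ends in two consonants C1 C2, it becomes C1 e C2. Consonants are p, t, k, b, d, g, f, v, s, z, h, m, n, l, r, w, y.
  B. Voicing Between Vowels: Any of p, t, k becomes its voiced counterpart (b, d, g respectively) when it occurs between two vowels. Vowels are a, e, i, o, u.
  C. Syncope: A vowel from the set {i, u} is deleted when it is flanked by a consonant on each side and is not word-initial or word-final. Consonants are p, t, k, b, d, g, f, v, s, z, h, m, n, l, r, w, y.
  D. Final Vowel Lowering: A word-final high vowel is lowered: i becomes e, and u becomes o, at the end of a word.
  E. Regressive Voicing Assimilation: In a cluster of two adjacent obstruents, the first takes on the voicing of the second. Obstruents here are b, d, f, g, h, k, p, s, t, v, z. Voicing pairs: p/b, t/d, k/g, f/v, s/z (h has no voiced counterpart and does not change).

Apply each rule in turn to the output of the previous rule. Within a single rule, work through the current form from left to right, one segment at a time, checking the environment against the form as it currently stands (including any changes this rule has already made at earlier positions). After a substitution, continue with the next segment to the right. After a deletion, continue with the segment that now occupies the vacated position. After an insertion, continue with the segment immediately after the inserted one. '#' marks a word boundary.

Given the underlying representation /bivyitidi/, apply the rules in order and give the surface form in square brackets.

[bvydde]

A Cluster Epenthesis: no change — [bivyitidi]
B Voicing Between Vowels: [bivyitidi] → [bivyididi]
C Syncope: [bivyididi] → [bvyddi]
D Final Vowel Lowering: [bvyddi] → [bvydde]
E Regressive Voicing Assimilation: no change — [bvydde]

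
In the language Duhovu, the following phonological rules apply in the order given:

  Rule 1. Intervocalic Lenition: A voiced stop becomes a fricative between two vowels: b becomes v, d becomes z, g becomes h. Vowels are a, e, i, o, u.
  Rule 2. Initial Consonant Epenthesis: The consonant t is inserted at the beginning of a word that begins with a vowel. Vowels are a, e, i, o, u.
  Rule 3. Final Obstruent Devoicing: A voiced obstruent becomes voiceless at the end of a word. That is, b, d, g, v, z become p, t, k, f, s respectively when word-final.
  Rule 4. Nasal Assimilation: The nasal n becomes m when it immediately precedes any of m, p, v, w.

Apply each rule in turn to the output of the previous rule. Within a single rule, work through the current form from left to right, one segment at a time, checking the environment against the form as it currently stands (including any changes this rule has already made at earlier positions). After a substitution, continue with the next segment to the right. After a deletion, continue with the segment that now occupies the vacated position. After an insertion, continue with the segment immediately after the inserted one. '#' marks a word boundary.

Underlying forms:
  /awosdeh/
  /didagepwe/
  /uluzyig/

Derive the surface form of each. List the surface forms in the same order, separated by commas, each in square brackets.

[tawosdeh], [dizahepwe], [tuluzyik]

/awosdeh/:
  Rule 1 Intervocalic Lenition: no change — [awosdeh]
  Rule 2 Initial Consonant Epenthesis: [awosdeh] → [tawosdeh]
  Rule 3 Final Obstruent Devoicing: no change — [tawosdeh]
  Rule 4 Nasal Assimilation: no change — [tawosdeh]
/didagepwe/:
  Rule 1 Intervocalic Lenition: [didagepwe] → [dizahepwe]
  Rule 2 Initial Consonant Epenthesis: no change — [dizahepwe]
  Rule 3 Final Obstruent Devoicing: no change — [dizahepwe]
  Rule 4 Nasal Assimilation: no change — [dizahepwe]
/uluzyig/:
  Rule 1 Intervocalic Lenition: no change — [uluzyig]
  Rule 2 Initial Consonant Epenthesis: [uluzyig] → [tuluzyig]
  Rule 3 Final Obstruent Devoicing: [tuluzyig] → [tuluzyik]
  Rule 4 Nasal Assimilation: no change — [tuluzyik]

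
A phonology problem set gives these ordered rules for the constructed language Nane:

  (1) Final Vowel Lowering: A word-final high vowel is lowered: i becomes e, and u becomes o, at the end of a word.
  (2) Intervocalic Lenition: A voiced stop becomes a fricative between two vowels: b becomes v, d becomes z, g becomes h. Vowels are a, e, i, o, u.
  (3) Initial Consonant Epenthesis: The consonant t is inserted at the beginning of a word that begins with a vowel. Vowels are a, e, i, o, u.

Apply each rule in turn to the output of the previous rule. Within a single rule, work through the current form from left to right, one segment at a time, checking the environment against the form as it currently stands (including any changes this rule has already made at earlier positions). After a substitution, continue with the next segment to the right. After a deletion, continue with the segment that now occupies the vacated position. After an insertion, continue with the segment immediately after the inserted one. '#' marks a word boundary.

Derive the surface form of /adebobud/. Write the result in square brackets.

(1) Final Vowel Lowering: no change — [adebobud]
(2) Intervocalic Lenition: [adebobud] → [azevovud]
(3) Initial Consonant Epenthesis: [azevovud] → [tazevovud]

[tazevovud]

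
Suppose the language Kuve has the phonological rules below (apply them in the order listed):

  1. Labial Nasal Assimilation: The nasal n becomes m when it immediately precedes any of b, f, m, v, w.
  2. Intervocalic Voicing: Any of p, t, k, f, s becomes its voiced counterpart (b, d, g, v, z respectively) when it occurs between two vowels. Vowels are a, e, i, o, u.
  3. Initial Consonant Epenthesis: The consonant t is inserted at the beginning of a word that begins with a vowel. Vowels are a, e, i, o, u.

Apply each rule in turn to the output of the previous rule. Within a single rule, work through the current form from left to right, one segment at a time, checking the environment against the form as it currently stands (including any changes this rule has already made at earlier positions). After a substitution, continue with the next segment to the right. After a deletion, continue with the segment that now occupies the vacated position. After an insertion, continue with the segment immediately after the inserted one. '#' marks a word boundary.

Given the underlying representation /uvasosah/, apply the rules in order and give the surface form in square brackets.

1 Labial Nasal Assimilation: no change — [uvasosah]
2 Intervocalic Voicing: [uvasosah] → [uvazozah]
3 Initial Consonant Epenthesis: [uvazozah] → [tuvazozah]

[tuvazozah]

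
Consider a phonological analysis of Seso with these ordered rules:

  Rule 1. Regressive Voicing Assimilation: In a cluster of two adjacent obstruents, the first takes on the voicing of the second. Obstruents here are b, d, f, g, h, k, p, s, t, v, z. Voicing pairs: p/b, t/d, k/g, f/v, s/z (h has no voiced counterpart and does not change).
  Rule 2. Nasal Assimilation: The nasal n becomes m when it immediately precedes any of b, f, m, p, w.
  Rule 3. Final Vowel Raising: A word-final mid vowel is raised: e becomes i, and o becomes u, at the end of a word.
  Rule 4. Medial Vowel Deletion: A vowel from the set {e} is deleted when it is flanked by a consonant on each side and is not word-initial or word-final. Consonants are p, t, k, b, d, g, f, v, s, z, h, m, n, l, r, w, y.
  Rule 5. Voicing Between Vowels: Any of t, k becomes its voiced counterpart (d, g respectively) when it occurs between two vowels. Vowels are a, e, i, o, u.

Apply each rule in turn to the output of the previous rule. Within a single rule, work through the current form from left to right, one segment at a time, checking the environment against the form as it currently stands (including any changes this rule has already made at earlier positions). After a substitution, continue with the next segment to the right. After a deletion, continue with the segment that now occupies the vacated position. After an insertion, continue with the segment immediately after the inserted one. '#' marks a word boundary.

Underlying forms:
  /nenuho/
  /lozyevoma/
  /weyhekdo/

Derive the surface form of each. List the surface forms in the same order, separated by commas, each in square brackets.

/nenuho/:
  Rule 1 Regressive Voicing Assimilation: no change — [nenuho]
  Rule 2 Nasal Assimilation: no change — [nenuho]
  Rule 3 Final Vowel Raising: [nenuho] → [nenuhu]
  Rule 4 Medial Vowel Deletion: [nenuhu] → [nnuhu]
  Rule 5 Voicing Between Vowels: no change — [nnuhu]
/lozyevoma/:
  Rule 1 Regressive Voicing Assimilation: no change — [lozyevoma]
  Rule 2 Nasal Assimilation: no change — [lozyevoma]
  Rule 3 Final Vowel Raising: no change — [lozyevoma]
  Rule 4 Medial Vowel Deletion: [lozyevoma] → [lozyvoma]
  Rule 5 Voicing Between Vowels: no change — [lozyvoma]
/weyhekdo/:
  Rule 1 Regressive Voicing Assimilation: [weyhekdo] → [weyhegdo]
  Rule 2 Nasal Assimilation: no change — [weyhegdo]
  Rule 3 Final Vowel Raising: [weyhegdo] → [weyhegdu]
  Rule 4 Medial Vowel Deletion: [weyhegdu] → [wyhgdu]
  Rule 5 Voicing Between Vowels: no change — [wyhgdu]

[nnuhu], [lozyvoma], [wyhgdu]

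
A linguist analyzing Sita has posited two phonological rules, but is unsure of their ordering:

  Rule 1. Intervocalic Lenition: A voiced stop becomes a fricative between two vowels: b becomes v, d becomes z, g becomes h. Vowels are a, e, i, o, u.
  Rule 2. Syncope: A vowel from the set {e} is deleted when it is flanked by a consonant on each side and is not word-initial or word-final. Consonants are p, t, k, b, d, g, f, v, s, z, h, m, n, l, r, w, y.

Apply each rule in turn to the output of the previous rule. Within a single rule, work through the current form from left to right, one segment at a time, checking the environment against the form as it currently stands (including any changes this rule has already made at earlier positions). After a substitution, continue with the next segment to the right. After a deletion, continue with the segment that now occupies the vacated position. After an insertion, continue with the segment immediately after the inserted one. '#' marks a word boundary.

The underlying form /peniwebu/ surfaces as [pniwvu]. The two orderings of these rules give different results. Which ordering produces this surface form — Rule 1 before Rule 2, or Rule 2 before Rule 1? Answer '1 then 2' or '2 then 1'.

Order 1 then 2:
  1 Intervocalic Lenition: [peniwebu] → [peniwevu]
  2 Syncope: [peniwevu] → [pniwvu]
  result: [pniwvu]
Order 2 then 1:
  2 Syncope: [peniwebu] → [pniwbu]
  1 Intervocalic Lenition: no change — [pniwbu]
  result: [pniwbu]

1 then 2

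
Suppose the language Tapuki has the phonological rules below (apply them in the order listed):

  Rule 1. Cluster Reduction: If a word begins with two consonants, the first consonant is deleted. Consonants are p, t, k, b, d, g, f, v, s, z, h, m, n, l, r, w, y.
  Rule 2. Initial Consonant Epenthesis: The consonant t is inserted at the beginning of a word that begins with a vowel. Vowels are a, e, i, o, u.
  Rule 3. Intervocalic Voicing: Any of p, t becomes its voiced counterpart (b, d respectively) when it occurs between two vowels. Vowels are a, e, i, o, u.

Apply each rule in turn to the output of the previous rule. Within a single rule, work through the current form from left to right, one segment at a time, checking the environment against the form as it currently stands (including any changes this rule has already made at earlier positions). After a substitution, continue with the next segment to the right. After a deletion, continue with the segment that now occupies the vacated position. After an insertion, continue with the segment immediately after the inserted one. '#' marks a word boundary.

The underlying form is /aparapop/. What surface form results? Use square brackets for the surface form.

[tabarabop]

Rule 1 Cluster Reduction: no change — [aparapop]
Rule 2 Initial Consonant Epenthesis: [aparapop] → [taparapop]
Rule 3 Intervocalic Voicing: [taparapop] → [tabarabop]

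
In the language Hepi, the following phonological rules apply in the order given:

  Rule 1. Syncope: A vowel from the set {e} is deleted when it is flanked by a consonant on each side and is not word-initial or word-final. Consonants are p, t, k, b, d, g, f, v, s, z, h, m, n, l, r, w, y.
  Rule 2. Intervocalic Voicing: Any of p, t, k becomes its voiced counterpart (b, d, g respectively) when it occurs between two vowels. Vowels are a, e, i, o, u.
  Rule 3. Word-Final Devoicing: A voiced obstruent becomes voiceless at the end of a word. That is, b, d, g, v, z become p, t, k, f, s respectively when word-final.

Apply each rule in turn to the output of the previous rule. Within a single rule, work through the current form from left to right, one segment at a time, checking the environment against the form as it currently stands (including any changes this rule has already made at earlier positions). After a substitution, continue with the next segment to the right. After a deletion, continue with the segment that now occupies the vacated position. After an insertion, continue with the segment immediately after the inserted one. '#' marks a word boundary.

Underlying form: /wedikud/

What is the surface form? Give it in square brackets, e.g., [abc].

Rule 1 Syncope: [wedikud] → [wdikud]
Rule 2 Intervocalic Voicing: [wdikud] → [wdigud]
Rule 3 Word-Final Devoicing: [wdigud] → [wdigut]

[wdigut]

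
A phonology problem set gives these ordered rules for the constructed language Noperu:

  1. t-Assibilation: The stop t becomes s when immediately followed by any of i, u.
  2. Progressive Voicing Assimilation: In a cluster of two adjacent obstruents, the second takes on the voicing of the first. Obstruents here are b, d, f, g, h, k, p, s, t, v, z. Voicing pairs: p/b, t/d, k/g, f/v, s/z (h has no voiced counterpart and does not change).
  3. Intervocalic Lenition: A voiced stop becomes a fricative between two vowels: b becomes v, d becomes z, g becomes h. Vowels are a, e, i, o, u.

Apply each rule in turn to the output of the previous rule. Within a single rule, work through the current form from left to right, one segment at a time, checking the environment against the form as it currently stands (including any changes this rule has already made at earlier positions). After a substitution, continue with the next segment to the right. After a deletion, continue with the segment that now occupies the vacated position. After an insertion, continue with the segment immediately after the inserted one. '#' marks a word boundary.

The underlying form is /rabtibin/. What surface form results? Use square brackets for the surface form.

[rabzivin]

1 t-Assibilation: [rabtibin] → [rabsibin]
2 Progressive Voicing Assimilation: [rabsibin] → [rabzibin]
3 Intervocalic Lenition: [rabzibin] → [rabzivin]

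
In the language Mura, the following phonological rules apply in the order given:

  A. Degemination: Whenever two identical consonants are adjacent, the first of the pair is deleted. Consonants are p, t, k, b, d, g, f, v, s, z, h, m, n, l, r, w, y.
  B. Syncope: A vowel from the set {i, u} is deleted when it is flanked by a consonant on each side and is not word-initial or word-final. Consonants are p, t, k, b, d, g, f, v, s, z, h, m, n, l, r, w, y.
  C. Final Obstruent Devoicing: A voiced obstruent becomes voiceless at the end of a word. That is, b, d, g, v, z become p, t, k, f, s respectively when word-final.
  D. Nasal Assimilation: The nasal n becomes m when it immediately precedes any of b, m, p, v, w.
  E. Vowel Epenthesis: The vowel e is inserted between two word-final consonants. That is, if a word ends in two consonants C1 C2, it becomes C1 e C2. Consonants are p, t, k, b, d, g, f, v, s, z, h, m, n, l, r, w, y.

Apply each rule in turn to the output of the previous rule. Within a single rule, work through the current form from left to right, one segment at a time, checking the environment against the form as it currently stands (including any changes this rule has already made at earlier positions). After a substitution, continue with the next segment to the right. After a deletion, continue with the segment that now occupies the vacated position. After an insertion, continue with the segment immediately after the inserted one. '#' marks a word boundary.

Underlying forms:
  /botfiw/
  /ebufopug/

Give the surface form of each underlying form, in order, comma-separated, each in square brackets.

/botfiw/:
  A Degemination: no change — [botfiw]
  B Syncope: [botfiw] → [botfw]
  C Final Obstruent Devoicing: no change — [botfw]
  D Nasal Assimilation: no change — [botfw]
  E Vowel Epenthesis: [botfw] → [botfew]
/ebufopug/:
  A Degemination: no change — [ebufopug]
  B Syncope: [ebufopug] → [ebfopg]
  C Final Obstruent Devoicing: [ebfopg] → [ebfopk]
  D Nasal Assimilation: no change — [ebfopk]
  E Vowel Epenthesis: [ebfopk] → [ebfopek]

[botfew], [ebfopek]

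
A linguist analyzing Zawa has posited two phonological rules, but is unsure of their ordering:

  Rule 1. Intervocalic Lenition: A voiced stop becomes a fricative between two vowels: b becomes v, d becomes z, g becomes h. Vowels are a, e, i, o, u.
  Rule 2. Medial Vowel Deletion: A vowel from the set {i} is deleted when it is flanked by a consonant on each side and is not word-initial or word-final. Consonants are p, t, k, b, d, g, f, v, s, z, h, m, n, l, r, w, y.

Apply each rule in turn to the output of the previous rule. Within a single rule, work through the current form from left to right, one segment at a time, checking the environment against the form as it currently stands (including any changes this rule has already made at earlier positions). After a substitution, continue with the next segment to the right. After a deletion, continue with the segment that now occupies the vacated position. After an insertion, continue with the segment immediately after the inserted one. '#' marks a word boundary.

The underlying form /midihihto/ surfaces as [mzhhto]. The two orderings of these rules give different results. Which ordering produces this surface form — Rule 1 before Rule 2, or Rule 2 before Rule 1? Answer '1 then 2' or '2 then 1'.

Order 1 then 2:
  1 Intervocalic Lenition: [midihihto] → [mizihihto]
  2 Medial Vowel Deletion: [mizihihto] → [mzhhto]
  result: [mzhhto]
Order 2 then 1:
  2 Medial Vowel Deletion: [midihihto] → [mdhhto]
  1 Intervocalic Lenition: no change — [mdhhto]
  result: [mdhhto]

1 then 2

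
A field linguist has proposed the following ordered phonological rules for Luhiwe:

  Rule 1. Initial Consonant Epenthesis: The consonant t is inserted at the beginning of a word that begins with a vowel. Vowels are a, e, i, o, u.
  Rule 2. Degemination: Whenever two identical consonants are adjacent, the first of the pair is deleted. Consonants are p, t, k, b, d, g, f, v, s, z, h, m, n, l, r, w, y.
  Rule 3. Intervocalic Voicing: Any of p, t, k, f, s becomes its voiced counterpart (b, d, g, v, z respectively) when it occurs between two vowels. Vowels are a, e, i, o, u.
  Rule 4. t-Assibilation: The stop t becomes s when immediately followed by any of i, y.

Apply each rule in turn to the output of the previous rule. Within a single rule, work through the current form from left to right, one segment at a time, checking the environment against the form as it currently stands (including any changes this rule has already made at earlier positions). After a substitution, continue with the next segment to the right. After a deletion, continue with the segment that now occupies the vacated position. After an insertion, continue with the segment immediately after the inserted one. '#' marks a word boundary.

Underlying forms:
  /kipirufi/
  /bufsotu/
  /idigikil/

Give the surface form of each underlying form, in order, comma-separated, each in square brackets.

[kibiruvi], [bufsodu], [sidigigil]

/kipirufi/:
  Rule 1 Initial Consonant Epenthesis: no change — [kipirufi]
  Rule 2 Degemination: no change — [kipirufi]
  Rule 3 Intervocalic Voicing: [kipirufi] → [kibiruvi]
  Rule 4 t-Assibilation: no change — [kibiruvi]
/bufsotu/:
  Rule 1 Initial Consonant Epenthesis: no change — [bufsotu]
  Rule 2 Degemination: no change — [bufsotu]
  Rule 3 Intervocalic Voicing: [bufsotu] → [bufsodu]
  Rule 4 t-Assibilation: no change — [bufsodu]
/idigikil/:
  Rule 1 Initial Consonant Epenthesis: [idigikil] → [tidigikil]
  Rule 2 Degemination: no change — [tidigikil]
  Rule 3 Intervocalic Voicing: [tidigikil] → [tidigigil]
  Rule 4 t-Assibilation: [tidigigil] → [sidigigil]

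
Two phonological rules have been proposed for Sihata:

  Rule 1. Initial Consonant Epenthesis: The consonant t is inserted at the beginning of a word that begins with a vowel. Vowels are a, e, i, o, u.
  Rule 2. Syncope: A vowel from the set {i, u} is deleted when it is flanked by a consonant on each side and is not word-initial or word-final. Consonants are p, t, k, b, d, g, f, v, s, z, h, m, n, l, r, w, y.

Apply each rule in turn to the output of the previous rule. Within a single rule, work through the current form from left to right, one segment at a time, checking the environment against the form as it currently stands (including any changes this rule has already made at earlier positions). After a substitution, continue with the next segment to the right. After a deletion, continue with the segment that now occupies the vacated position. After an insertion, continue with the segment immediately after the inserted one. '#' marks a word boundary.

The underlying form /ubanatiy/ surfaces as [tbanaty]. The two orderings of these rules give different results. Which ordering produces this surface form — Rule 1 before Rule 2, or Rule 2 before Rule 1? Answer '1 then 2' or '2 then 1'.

Order 1 then 2:
  1 Initial Consonant Epenthesis: [ubanatiy] → [tubanatiy]
  2 Syncope: [tubanatiy] → [tbanaty]
  result: [tbanaty]
Order 2 then 1:
  2 Syncope: [ubanatiy] → [ubanaty]
  1 Initial Consonant Epenthesis: [ubanaty] → [tubanaty]
  result: [tubanaty]

1 then 2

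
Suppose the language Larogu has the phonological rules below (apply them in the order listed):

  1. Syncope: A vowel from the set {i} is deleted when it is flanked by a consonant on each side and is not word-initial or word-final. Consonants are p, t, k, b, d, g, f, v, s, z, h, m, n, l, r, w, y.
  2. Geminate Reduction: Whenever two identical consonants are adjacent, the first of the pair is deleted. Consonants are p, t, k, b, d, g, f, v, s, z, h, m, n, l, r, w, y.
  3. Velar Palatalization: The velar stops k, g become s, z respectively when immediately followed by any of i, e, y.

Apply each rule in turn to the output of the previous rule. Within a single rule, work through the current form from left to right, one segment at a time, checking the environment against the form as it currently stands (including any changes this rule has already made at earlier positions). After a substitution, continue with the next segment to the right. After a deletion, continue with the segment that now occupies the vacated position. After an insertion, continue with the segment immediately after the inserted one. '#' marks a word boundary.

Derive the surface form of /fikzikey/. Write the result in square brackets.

1 Syncope: [fikzikey] → [fkzkey]
2 Geminate Reduction: no change — [fkzkey]
3 Velar Palatalization: [fkzkey] → [fkzsey]

[fkzsey]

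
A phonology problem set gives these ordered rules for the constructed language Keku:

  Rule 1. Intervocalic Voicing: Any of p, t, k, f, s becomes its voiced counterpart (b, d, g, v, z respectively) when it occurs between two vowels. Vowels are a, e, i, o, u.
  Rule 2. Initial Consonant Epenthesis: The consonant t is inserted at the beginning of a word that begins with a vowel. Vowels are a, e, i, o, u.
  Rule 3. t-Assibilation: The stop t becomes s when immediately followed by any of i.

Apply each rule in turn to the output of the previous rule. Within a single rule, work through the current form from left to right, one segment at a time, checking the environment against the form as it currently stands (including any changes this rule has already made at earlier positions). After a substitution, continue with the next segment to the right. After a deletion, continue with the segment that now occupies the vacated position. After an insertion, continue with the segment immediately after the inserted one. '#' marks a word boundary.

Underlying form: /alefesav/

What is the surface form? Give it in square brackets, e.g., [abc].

[talevezav]

Rule 1 Intervocalic Voicing: [alefesav] → [alevezav]
Rule 2 Initial Consonant Epenthesis: [alevezav] → [talevezav]
Rule 3 t-Assibilation: no change — [talevezav]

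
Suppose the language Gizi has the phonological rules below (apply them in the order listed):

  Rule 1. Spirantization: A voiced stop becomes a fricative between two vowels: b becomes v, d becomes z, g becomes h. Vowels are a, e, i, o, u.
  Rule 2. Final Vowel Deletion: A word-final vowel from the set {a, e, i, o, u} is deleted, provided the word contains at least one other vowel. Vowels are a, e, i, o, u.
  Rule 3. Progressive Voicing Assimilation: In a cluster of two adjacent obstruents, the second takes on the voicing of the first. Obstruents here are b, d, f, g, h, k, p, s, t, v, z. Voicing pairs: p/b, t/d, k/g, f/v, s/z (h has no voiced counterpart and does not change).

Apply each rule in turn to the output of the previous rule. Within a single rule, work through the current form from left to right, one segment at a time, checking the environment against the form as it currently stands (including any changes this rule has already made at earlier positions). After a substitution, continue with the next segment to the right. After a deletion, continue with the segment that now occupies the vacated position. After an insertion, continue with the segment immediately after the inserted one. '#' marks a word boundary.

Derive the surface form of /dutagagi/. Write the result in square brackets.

Rule 1 Spirantization: [dutagagi] → [dutahahi]
Rule 2 Final Vowel Deletion: [dutahahi] → [dutahah]
Rule 3 Progressive Voicing Assimilation: no change — [dutahah]

[dutahah]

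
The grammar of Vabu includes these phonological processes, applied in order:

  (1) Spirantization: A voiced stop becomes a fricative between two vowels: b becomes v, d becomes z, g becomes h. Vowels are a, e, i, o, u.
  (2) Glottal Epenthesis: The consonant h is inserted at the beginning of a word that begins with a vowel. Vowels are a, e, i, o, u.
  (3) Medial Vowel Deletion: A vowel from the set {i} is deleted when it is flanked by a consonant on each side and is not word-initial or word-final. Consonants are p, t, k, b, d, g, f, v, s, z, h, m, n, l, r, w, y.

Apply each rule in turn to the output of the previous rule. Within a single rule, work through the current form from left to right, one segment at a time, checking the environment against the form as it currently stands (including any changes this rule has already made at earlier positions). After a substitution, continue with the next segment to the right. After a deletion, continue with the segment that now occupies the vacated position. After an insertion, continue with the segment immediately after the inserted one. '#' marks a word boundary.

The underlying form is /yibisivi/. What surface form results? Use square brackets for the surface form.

[yvsvi]

(1) Spirantization: [yibisivi] → [yivisivi]
(2) Glottal Epenthesis: no change — [yivisivi]
(3) Medial Vowel Deletion: [yivisivi] → [yvsvi]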